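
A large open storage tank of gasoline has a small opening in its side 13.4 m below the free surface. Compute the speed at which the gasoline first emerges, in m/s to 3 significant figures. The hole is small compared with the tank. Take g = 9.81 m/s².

Torricelli's result v = √(2gh) gives v = √(2·9.81·13.4) = 16.2 m/s.

v ≈ 16.2 m/s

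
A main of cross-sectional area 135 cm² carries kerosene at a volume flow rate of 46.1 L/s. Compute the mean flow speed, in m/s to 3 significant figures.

Q = 46.1 L/s = 0.0461 m³/s.
v = Q/A = 0.0461 / 0.0135 = 3.41 m/s.

v ≈ 3.41 m/s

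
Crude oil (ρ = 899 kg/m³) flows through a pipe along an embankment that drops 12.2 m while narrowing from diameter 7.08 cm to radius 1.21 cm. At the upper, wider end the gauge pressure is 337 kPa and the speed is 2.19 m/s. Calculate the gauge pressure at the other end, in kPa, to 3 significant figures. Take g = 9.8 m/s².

By continuity, v₂ = v₁·A₁/A₂ = 2.19·(39.4/4.60) = 18.7 m/s.
Energy conservation along the streamline gives P₂ = P₁ − ½ρ(v₂² − v₁²) − ρg(h₂ − h₁).
P₂ = 337000 + ½·899·(2.19² − 18.7²) − 899·9.8·(−12.2) = 337000 + (-156000) − (-107000) = 289000 Pa.

P₂ ≈ 289 kPa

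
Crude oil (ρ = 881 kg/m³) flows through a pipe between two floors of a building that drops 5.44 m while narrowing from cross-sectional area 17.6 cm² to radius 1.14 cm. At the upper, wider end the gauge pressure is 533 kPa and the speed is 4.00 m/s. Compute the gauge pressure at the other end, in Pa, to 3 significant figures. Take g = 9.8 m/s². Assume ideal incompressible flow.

The volume flow rate is constant, so v₂ = (A₁/A₂)v₁ = (17.6/4.08)·4.00 = 17.2 m/s.
Bernoulli: P₁ + ½ρv₁² + ρg h₁ = P₂ + ½ρv₂² + ρg h₂, so P₂ = P₁ + ½ρ(v₁² − v₂²) − ρg(h₂ − h₁).
P₂ = 533000 + ½·881·(4.00² − 17.2²) − 881·9.8·(−5.44) = 533000 + (-124000) − (-47000) = 456000 Pa.

P₂ ≈ 456000 Pa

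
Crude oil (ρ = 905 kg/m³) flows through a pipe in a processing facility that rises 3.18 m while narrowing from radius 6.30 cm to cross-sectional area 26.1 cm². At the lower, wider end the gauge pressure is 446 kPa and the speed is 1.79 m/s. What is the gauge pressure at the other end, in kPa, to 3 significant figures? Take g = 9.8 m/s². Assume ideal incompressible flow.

P₂ ≈ 386 kPa

Mass conservation (A₁v₁ = A₂v₂) gives v₂ = 1.79 × 125/26.1 = 8.55 m/s.
Energy conservation along the streamline gives P₂ = P₁ − ½ρ(v₂² − v₁²) − ρg(h₂ − h₁).
P₂ = 446000 + ½·905·(1.79² − 8.55²) − 905·9.8·(+3.18) = 446000 + (-31600) − (28200) = 386000 Pa.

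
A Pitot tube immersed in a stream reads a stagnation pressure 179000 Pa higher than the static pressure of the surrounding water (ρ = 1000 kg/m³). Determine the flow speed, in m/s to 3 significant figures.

18.9 m/s

Bernoulli between the free stream and the stagnation point: ½ρv² = P_stag − P_static.
v = √(2ΔP/ρ) = √(2·179000/1000) = 18.9 m/s.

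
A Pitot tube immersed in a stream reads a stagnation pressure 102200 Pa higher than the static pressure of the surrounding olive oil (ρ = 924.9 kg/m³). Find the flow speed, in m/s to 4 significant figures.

At the stagnation point the flow is brought to rest, so Bernoulli gives P_stag − P_static = ½ρv².
v = √(2ΔP/ρ) = √(2·102200/924.9) = 14.87 m/s.

v = 14.87 m/s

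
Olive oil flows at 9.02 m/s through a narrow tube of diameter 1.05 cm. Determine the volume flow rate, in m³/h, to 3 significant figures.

Q ≈ 2.81 m³/h

Q = A·v = 0.0000866 m² × 9.02 m/s = 0.000781 m³/s.
Converting: 0.000781 m³/s × 3600 = 2.81 m³/h.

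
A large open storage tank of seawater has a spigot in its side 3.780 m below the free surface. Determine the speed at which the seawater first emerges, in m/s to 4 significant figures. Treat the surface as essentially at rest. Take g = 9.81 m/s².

v ≈ 8.612 m/s

Torricelli's result v = √(2gh) gives v = √(2·9.81·3.780) = 8.612 m/s.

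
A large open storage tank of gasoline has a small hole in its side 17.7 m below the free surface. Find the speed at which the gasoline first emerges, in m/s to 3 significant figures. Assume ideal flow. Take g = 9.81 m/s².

With the surface at rest and both surface and jet at atmospheric pressure, Bernoulli gives ρg h = ½ρv², so v = √(2gh) = √(2·9.81·17.7) = 18.6 m/s.

v = 18.6 m/s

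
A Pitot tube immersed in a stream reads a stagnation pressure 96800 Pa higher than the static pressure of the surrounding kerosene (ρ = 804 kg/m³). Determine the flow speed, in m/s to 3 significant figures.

The dynamic pressure equals the rise in static pressure at the stagnation point: ΔP = ½ρv².
v = √(2ΔP/ρ) = √(2·96800/804) = 15.5 m/s.

15.5 m/s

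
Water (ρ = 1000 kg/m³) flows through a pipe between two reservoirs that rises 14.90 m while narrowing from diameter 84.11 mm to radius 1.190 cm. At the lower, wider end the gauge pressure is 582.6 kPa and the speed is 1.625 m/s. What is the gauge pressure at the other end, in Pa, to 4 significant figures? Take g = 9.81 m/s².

The volume flow rate is constant, so v₂ = (A₁/A₂)v₁ = (55.56/4.449)·1.625 = 20.30 m/s.
Bernoulli: P₁ + ½ρv₁² + ρg h₁ = P₂ + ½ρv₂² + ρg h₂, so P₂ = P₁ + ½ρ(v₁² − v₂²) − ρg(h₂ − h₁).
P₂ = 582600 + ½·1000·(1.625² − 20.30²) − 1000·9.81·(+14.90) = 582600 + (-204600) − (146200) = 231800 Pa.

P₂ = 231800 Pa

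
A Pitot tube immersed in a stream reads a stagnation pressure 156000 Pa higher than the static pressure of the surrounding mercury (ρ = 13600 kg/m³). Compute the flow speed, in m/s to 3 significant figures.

At the stagnation point the flow is brought to rest, so Bernoulli gives P_stag − P_static = ½ρv².
v = √(2ΔP/ρ) = √(2·156000/13600) = 4.79 m/s.

v = 4.79 m/s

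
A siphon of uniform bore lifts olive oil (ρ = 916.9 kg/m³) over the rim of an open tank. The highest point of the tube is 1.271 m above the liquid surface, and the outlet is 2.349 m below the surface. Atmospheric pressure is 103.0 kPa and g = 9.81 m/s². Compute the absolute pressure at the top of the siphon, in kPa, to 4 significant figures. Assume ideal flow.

Bernoulli surface→outlet gives ½v² = g·h_out, so v = √(2·9.81·2.349) = 6.789 m/s.
The bore is uniform, so the speed at the crest is the same v. Bernoulli surface→crest: P_atm = P_top + ½ρv² + ρg·h_top.
P_top = 103000 − ½·916.9·6.789² − 916.9·9.81·1.271 = 70440 Pa.

P_top ≈ 70.44 kPa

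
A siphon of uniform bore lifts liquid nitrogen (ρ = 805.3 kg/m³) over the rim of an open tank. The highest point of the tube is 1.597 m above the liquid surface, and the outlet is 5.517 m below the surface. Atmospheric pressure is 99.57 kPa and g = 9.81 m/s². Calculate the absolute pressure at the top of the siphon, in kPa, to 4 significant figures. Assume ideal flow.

P_top ≈ 43.37 kPa

From the surface to the outlet (both open to atmosphere, surface at rest): v = √(2g·h_out) = √(2·9.81·5.517) = 10.40 m/s.
The bore is uniform, so the speed at the crest is the same v. Bernoulli surface→crest: P_atm = P_top + ½ρv² + ρg·h_top.
P_top = 99570 − ½·805.3·10.40² − 805.3·9.81·1.597 = 43370 Pa.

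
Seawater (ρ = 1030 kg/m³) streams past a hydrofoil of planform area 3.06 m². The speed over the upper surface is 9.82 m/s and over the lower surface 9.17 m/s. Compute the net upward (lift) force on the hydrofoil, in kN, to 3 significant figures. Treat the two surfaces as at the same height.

F ≈ 19.5 kN

With equal heights on the two surfaces, Bernoulli gives P_lower − P_upper = ½ρ(v_upper² − v_lower²).
ΔP = ½·1030·(9.82² − 9.17²) = 6360 Pa.
Lift = ΔP · A = 6360 × 3.06 = 19500 N.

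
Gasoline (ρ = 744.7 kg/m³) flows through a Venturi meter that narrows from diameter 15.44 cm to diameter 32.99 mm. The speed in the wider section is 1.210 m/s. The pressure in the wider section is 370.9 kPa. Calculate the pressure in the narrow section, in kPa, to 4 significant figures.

P₂ ≈ 109.9 kPa

Continuity gives A₁v₁ = A₂v₂, so v₂ = (187.2 cm²)/(8.548 cm²) × 1.210 m/s = 26.50 m/s.
Along the horizontal streamline, P + ½ρv² is constant.
P₂ = P₁ − ½ρ(v₂² − v₁²) = 370900 − ½·744.7·(26.50² − 1.210²) = 370900 − 261000 = 109900 Pa.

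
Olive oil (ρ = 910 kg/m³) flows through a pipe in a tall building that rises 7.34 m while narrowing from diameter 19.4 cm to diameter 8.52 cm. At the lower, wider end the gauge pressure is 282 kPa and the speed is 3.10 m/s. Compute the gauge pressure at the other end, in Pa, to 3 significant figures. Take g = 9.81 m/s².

P₂ ≈ 103000 Pa

By continuity, v₂ = v₁·A₁/A₂ = 3.10·(296/57.0) = 16.1 m/s.
Applying Bernoulli between the two ends and solving for P₂: P₂ = P₁ + ½ρ(v₁² − v₂²) − ρgΔh.
P₂ = 282000 + ½·910·(3.10² − 16.1²) − 910·9.81·(+7.34) = 282000 + (-113000) − (65500) = 103000 Pa.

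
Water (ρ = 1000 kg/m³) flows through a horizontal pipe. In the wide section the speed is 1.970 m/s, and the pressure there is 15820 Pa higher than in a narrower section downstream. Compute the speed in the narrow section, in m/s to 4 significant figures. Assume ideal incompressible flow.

v₂ ≈ 5.960 m/s

With h₁ = h₂, rearranging Bernoulli gives v₂ = √(v₁² + 2ΔP/ρ).
v₂ = √(1.970² + 2·15820/1000) = √(3.881 + 31.64) = 5.960 m/s.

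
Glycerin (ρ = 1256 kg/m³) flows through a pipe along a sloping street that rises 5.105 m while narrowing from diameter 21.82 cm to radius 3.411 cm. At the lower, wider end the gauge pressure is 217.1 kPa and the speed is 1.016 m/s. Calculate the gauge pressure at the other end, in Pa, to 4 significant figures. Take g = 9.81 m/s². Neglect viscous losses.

87000 Pa

The volume flow rate is constant, so v₂ = (A₁/A₂)v₁ = (373.9/36.55)·1.016 = 10.39 m/s.
Applying Bernoulli between the two ends and solving for P₂: P₂ = P₁ + ½ρ(v₁² − v₂²) − ρgΔh.
P₂ = 217100 + ½·1256·(1.016² − 10.39²) − 1256·9.81·(+5.105) = 217100 + (-67200) − (62900) = 87000 Pa.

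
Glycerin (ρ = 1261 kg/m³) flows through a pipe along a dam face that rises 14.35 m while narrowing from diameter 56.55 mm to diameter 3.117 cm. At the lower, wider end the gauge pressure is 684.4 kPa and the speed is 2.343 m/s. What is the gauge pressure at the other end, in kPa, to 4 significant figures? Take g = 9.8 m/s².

By continuity, v₂ = v₁·A₁/A₂ = 2.343·(25.12/7.631) = 7.712 m/s.
Bernoulli: P₁ + ½ρv₁² + ρg h₁ = P₂ + ½ρv₂² + ρg h₂, so P₂ = P₁ + ½ρ(v₁² − v₂²) − ρg(h₂ − h₁).
P₂ = 684400 + ½·1261·(2.343² − 7.712²) − 1261·9.8·(+14.35) = 684400 + (-34040) − (177300) = 473000 Pa.

P₂ ≈ 473.0 kPa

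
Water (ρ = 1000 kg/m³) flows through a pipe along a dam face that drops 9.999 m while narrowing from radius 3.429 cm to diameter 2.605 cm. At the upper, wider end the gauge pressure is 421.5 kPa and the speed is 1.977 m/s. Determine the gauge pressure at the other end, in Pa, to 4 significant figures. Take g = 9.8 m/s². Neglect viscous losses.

The volume flow rate is constant, so v₂ = (A₁/A₂)v₁ = (36.94/5.330)·1.977 = 13.70 m/s.
Applying Bernoulli between the two ends and solving for P₂: P₂ = P₁ + ½ρ(v₁² − v₂²) − ρgΔh.
P₂ = 421500 + ½·1000·(1.977² − 13.70²) − 1000·9.8·(−9.999) = 421500 + (-91920) − (-97990) = 427600 Pa.

P₂ = 427600 Pa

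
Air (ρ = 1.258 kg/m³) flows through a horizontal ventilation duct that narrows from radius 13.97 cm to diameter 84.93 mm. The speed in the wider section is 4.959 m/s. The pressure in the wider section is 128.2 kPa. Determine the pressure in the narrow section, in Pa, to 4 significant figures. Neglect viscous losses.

The volume flow rate is constant, so v₂ = (A₁/A₂)v₁ = (613.1/56.65)·4.959 = 53.67 m/s.
Along the horizontal streamline, P + ½ρv² is constant.
P₂ = P₁ − ½ρ(v₂² − v₁²) = 128200 − ½·1.258·(53.67² − 4.959²) = 128200 − 1796 = 126400 Pa.

126400 Pa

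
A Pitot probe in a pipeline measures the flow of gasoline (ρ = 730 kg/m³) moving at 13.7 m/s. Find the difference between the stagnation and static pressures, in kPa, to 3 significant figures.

68.5 kPa

At the stagnation point the flow is brought to rest, so Bernoulli gives P_stag − P_static = ½ρv².
ΔP = ½·730·13.7² = 68500 Pa.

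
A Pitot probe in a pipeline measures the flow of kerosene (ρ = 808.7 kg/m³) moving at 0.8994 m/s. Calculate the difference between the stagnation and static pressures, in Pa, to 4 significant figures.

At the stagnation point the flow is brought to rest, so Bernoulli gives P_stag − P_static = ½ρv².
ΔP = ½·808.7·0.8994² = 327.1 Pa.

ΔP = 327.1 Pa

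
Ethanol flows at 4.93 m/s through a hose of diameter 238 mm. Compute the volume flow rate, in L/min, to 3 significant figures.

Q = A·v = 0.0445 m² × 4.93 m/s = 0.219 m³/s.
Converting: 0.219 m³/s × 60000 = 13200 L/min.

Q ≈ 13200 L/min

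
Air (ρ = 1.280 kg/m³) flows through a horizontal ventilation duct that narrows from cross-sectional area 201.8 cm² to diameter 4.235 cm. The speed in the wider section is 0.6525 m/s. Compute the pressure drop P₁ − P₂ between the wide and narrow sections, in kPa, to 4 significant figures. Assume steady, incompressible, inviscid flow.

Mass conservation (A₁v₁ = A₂v₂) gives v₂ = 0.6525 × 201.8/14.09 = 9.348 m/s.
With no height change, Bernoulli's equation is P₁ + ½ρv₁² = P₂ + ½ρv₂².
P₁ − P₂ = ½·1.280·(9.348² − 0.6525²) = ½·1.280·86.95 = 55.65 Pa.

0.05565 kPa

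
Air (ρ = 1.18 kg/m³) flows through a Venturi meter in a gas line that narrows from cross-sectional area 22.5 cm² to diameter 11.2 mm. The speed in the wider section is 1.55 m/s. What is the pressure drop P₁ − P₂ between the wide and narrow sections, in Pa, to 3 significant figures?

Continuity gives A₁v₁ = A₂v₂, so v₂ = (22.5 cm²)/(0.985 cm²) × 1.55 m/s = 35.4 m/s.
The pipe is horizontal, so Bernoulli reduces to P₁ + ½ρv₁² = P₂ + ½ρv₂².
P₁ − P₂ = ½·1.18·(35.4² − 1.55²) = ½·1.18·1250 = 738 Pa.

ΔP ≈ 738 Pa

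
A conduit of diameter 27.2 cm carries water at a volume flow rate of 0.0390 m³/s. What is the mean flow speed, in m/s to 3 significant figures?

v = 0.671 m/s

Q = 0.0390 m³/s = 0.0390 m³/s.
v = Q/A = 0.0390 / 0.0581 = 0.671 m/s.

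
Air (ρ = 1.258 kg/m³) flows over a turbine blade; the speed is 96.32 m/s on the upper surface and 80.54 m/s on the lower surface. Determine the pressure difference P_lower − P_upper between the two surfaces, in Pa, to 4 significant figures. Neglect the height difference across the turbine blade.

ΔP = 1755 Pa

With negligible Δh, P + ½ρv² is constant, so P_low − P_up = ½ρ(v_up² − v_low²).
ΔP = ½·1.258·(96.32² − 80.54²) = 1755 Pa.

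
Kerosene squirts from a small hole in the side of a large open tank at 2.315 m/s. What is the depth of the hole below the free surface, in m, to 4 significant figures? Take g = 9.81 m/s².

For a small hole in a large open tank, ½v² = gh, giving h = v²/(2g).
h = 2.315²/(2·9.81) = 5.359/19.62 = 0.2732 m.

0.2732 m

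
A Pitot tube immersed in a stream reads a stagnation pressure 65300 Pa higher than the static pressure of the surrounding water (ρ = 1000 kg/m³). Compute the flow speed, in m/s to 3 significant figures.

The dynamic pressure equals the rise in static pressure at the stagnation point: ΔP = ½ρv².
v = √(2ΔP/ρ) = √(2·65300/1000) = 11.4 m/s.

v = 11.4 m/s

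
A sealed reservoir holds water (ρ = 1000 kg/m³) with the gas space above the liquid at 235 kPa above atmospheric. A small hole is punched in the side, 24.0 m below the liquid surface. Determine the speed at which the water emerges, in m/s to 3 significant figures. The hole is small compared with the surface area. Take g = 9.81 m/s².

30.7 m/s

Take point 1 at the surface (v₁ ≈ 0) and point 2 at the hole (at atmospheric pressure). Bernoulli: P₁ + ρg h = P_atm + ½ρv₂².
With P₁ − P_atm = 235000 Pa, v₂ = √(2gh + 2ΔP/ρ) = √(2·9.81·24.0 + 2·235000/1000) = 30.7 m/s.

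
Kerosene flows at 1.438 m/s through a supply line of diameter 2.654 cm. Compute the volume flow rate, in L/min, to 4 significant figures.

Q ≈ 47.73 L/min

Q = A·v = 0.0005532 m² × 1.438 m/s = 0.0007955 m³/s.
Converting: 0.0007955 m³/s × 60000 = 47.73 L/min.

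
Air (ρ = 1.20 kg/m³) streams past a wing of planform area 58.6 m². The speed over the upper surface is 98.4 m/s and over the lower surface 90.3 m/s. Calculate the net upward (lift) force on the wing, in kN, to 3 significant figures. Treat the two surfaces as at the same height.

The faster flow above has the lower pressure; Bernoulli (same height) gives ΔP = ½ρ(v_up² − v_low²).
ΔP = ½·1.20·(98.4² − 90.3²) = 917 Pa.
Lift = ΔP · A = 917 × 58.6 = 53700 N.

53.7 kN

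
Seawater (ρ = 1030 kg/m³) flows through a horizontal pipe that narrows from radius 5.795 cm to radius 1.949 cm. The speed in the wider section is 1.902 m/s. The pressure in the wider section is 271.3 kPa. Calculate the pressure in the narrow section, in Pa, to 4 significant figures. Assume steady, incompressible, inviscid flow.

Continuity gives A₁v₁ = A₂v₂, so v₂ = (105.5 cm²)/(11.93 cm²) × 1.902 m/s = 16.81 m/s.
Along the horizontal streamline, P + ½ρv² is constant.
P₂ = P₁ − ½ρ(v₂² − v₁²) = 271300 − ½·1030·(16.81² − 1.902²) = 271300 − 143700 = 127600 Pa.

P₂ = 127600 Pa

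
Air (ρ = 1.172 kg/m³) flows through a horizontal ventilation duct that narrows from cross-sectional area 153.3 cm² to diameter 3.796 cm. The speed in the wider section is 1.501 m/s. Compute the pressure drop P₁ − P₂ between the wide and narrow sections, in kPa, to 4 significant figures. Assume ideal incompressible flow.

ΔP ≈ 0.2409 kPa

Mass conservation (A₁v₁ = A₂v₂) gives v₂ = 1.501 × 153.3/11.32 = 20.33 m/s.
Bernoulli (h₁ = h₂): P₁ − P₂ = ½ρ(v₂² − v₁²).
P₁ − P₂ = ½·1.172·(20.33² − 1.501²) = ½·1.172·411.1 = 240.9 Pa.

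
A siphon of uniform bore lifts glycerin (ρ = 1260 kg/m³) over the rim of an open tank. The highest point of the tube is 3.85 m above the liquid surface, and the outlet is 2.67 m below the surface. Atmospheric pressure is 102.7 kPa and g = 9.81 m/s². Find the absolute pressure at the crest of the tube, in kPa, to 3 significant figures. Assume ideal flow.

The outlet speed comes from Torricelli: v = √(2g·2.67) = 7.24 m/s.
With constant cross-section the crest speed equals v; applying Bernoulli from the surface up to the crest, P_top = P_atm − ½ρv² − ρg·h_top.
P_top = 102700 − ½·1260·7.24² − 1260·9.81·3.85 = 22100 Pa.

P_top ≈ 22.1 kPa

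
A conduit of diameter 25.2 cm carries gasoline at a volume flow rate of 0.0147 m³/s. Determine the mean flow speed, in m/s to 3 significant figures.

Q = 0.0147 m³/s = 0.0147 m³/s.
v = Q/A = 0.0147 / 0.0499 = 0.295 m/s.

v ≈ 0.295 m/s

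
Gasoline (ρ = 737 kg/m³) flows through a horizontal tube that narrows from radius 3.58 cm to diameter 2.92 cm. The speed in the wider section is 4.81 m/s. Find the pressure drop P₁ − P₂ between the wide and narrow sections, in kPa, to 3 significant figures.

ΔP ≈ 300 kPa

The volume flow rate is constant, so v₂ = (A₁/A₂)v₁ = (40.3/6.70)·4.81 = 28.9 m/s.
Along the horizontal streamline, P + ½ρv² is constant.
P₁ − P₂ = ½·737·(28.9² − 4.81²) = ½·737·813 = 300000 Pa.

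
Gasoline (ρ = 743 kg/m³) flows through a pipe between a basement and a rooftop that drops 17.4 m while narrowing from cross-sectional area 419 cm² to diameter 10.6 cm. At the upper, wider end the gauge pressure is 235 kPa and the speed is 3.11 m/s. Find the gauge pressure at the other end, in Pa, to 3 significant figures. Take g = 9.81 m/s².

Continuity gives A₁v₁ = A₂v₂, so v₂ = (419 cm²)/(88.2 cm²) × 3.11 m/s = 14.8 m/s.
Applying Bernoulli between the two ends and solving for P₂: P₂ = P₁ + ½ρ(v₁² − v₂²) − ρgΔh.
P₂ = 235000 + ½·743·(3.11² − 14.8²) − 743·9.81·(−17.4) = 235000 + (-77400) − (-127000) = 284000 Pa.

P₂ ≈ 284000 Pa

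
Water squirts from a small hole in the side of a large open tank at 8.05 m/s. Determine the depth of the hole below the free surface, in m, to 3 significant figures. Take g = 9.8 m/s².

For a small hole in a large open tank, ½v² = gh, giving h = v²/(2g).
h = 8.05²/(2·9.8) = 64.8/19.60 = 3.31 m.

h ≈ 3.31 m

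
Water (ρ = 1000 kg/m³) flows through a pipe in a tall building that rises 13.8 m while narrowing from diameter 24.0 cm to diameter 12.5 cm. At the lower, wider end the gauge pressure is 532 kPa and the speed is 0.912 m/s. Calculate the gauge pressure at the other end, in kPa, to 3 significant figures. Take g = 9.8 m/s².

P₂ = 392 kPa

Mass conservation (A₁v₁ = A₂v₂) gives v₂ = 0.912 × 452/123 = 3.36 m/s.
Applying Bernoulli between the two ends and solving for P₂: P₂ = P₁ + ½ρ(v₁² − v₂²) − ρgΔh.
P₂ = 532000 + ½·1000·(0.912² − 3.36²) − 1000·9.8·(+13.8) = 532000 + (-5240) − (135000) = 392000 Pa.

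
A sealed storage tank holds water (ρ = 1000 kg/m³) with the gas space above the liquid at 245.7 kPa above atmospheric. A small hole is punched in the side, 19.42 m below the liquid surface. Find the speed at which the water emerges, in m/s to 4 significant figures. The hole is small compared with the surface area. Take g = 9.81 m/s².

Take point 1 at the surface (v₁ ≈ 0) and point 2 at the hole (at atmospheric pressure). Bernoulli: P₁ + ρg h = P_atm + ½ρv₂².
With P₁ − P_atm = 245700 Pa, v₂ = √(2gh + 2ΔP/ρ) = √(2·9.81·19.42 + 2·245700/1000) = 29.54 m/s.

v ≈ 29.54 m/s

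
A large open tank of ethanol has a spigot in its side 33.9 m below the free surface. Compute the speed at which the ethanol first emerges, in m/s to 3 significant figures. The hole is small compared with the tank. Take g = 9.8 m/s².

v = 25.8 m/s

Bernoulli from surface to hole (P equal, v_surface ≈ 0): v = √(2gh) = √(2×9.8×33.9) = 25.8 m/s.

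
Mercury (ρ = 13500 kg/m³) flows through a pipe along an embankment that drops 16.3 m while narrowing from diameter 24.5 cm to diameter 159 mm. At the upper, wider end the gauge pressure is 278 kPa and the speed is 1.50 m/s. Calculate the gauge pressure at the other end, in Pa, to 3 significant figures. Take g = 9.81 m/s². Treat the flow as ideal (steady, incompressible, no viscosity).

The volume flow rate is constant, so v₂ = (A₁/A₂)v₁ = (471/199)·1.50 = 3.56 m/s.
Bernoulli: P₁ + ½ρv₁² + ρg h₁ = P₂ + ½ρv₂² + ρg h₂, so P₂ = P₁ + ½ρ(v₁² − v₂²) − ρg(h₂ − h₁).
P₂ = 278000 + ½·13500·(1.50² − 3.56²) − 13500·9.81·(−16.3) = 278000 + (-70400) − (-2160000) = 2370000 Pa.

2370000 Pa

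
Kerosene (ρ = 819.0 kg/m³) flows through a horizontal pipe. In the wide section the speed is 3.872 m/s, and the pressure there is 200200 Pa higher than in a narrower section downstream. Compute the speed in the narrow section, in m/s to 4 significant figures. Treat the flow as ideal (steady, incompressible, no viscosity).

v₂ ≈ 22.45 m/s

Horizontal Bernoulli: P₁ + ½ρv₁² = P₂ + ½ρv₂², so v₂² = v₁² + 2(P₁ − P₂)/ρ.
v₂ = √(3.872² + 2·200200/819.0) = √(14.99 + 488.9) = 22.45 m/s.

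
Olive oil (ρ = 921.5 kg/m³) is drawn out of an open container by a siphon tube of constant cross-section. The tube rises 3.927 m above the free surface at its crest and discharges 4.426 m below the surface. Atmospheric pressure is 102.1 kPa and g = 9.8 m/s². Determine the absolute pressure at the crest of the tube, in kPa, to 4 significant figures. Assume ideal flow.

The outlet speed comes from Torricelli: v = √(2g·4.426) = 9.314 m/s.
With constant cross-section the crest speed equals v; applying Bernoulli from the surface up to the crest, P_top = P_atm − ½ρv² − ρg·h_top.
P_top = 102100 − ½·921.5·9.314² − 921.5·9.8·3.927 = 26670 Pa.

P_top ≈ 26.67 kPa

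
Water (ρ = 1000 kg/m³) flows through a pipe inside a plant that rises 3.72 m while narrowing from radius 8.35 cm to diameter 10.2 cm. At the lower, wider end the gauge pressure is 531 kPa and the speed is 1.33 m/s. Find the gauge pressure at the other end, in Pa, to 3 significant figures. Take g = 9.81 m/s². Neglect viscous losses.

The volume flow rate is constant, so v₂ = (A₁/A₂)v₁ = (219/81.7)·1.33 = 3.57 m/s.
Applying Bernoulli between the two ends and solving for P₂: P₂ = P₁ + ½ρ(v₁² − v₂²) − ρgΔh.
P₂ = 531000 + ½·1000·(1.33² − 3.57²) − 1000·9.81·(+3.72) = 531000 + (-5470) − (36500) = 489000 Pa.

P₂ ≈ 489000 Pa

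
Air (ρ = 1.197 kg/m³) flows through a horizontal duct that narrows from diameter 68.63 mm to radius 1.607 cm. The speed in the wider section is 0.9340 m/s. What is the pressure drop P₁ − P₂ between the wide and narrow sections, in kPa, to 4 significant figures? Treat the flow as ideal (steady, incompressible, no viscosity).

ΔP = 0.01033 kPa

By continuity, v₂ = v₁·A₁/A₂ = 0.9340·(36.99/8.113) = 4.259 m/s.
Along the horizontal streamline, P + ½ρv² is constant.
P₁ − P₂ = ½·1.197·(4.259² − 0.9340²) = ½·1.197·17.26 = 10.33 Pa.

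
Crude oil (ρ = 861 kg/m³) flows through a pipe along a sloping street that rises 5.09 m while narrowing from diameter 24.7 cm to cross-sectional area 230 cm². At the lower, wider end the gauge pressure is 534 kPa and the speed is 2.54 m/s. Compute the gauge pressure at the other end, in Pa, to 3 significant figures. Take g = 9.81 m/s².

The volume flow rate is constant, so v₂ = (A₁/A₂)v₁ = (479/230)·2.54 = 5.29 m/s.
Energy conservation along the streamline gives P₂ = P₁ − ½ρ(v₂² − v₁²) − ρg(h₂ − h₁).
P₂ = 534000 + ½·861·(2.54² − 5.29²) − 861·9.81·(+5.09) = 534000 + (-9280) − (43000) = 482000 Pa.

482000 Pa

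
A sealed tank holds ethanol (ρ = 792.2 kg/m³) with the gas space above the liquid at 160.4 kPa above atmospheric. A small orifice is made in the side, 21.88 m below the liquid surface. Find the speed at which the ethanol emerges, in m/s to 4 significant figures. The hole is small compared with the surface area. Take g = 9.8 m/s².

v ≈ 28.88 m/s

Take point 1 at the surface (v₁ ≈ 0) and point 2 at the hole (at atmospheric pressure). Bernoulli: P₁ + ρg h = P_atm + ½ρv₂².
With P₁ − P_atm = 160400 Pa, v₂ = √(2gh + 2ΔP/ρ) = √(2·9.8·21.88 + 2·160400/792.2) = 28.88 m/s.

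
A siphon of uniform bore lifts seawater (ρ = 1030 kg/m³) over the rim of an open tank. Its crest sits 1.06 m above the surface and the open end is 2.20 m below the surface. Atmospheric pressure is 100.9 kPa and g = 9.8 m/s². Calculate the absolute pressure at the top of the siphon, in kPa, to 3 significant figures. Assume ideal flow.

Bernoulli surface→outlet gives ½v² = g·h_out, so v = √(2·9.8·2.20) = 6.57 m/s.
With constant cross-section the crest speed equals v; applying Bernoulli from the surface up to the crest, P_top = P_atm − ½ρv² − ρg·h_top.
P_top = 100900 − ½·1030·6.57² − 1030·9.8·1.06 = 68000 Pa.

68.0 kPa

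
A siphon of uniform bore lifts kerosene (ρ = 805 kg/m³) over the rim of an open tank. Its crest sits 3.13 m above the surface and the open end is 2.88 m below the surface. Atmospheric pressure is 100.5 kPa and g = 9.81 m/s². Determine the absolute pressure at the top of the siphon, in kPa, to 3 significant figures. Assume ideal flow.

From the surface to the outlet (both open to atmosphere, surface at rest): v = √(2g·h_out) = √(2·9.81·2.88) = 7.52 m/s.
Continuity keeps v the same throughout the tube; from surface to crest, P_atm + 0 = P_top + ½ρv² + ρg·h_top.
P_top = 100500 − ½·805·7.52² − 805·9.81·3.13 = 53000 Pa.

P_top ≈ 53.0 kPa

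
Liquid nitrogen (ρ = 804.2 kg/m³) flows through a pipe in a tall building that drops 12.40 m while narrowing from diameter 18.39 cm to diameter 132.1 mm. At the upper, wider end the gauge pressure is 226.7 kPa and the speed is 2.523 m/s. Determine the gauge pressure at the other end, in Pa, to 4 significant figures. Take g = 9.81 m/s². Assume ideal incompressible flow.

317500 Pa

By continuity, v₂ = v₁·A₁/A₂ = 2.523·(265.6/137.1) = 4.890 m/s.
Applying Bernoulli between the two ends and solving for P₂: P₂ = P₁ + ½ρ(v₁² − v₂²) − ρgΔh.
P₂ = 226700 + ½·804.2·(2.523² − 4.890²) − 804.2·9.81·(−12.40) = 226700 + (-7054) − (-97830) = 317500 Pa.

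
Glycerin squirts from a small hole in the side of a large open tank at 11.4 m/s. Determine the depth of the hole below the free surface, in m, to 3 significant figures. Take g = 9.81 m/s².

For a small hole in a large open tank, ½v² = gh, giving h = v²/(2g).
h = 11.4²/(2·9.81) = 130/19.62 = 6.62 m.

h ≈ 6.62 m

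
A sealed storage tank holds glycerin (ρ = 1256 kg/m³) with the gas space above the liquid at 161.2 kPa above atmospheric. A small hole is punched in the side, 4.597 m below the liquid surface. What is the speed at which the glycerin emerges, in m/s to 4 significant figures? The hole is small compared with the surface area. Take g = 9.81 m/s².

Take point 1 at the surface (v₁ ≈ 0) and point 2 at the hole (at atmospheric pressure). Bernoulli: P₁ + ρg h = P_atm + ½ρv₂².
With P₁ − P_atm = 161200 Pa, v₂ = √(2gh + 2ΔP/ρ) = √(2·9.81·4.597 + 2·161200/1256) = 18.62 m/s.

18.62 m/s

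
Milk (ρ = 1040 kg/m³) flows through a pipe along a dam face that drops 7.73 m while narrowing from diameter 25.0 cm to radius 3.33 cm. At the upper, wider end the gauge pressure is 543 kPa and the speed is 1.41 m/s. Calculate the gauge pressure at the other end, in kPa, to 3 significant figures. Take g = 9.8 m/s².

418 kPa

The volume flow rate is constant, so v₂ = (A₁/A₂)v₁ = (491/34.8)·1.41 = 19.9 m/s.
Applying Bernoulli between the two ends and solving for P₂: P₂ = P₁ + ½ρ(v₁² − v₂²) − ρgΔh.
P₂ = 543000 + ½·1040·(1.41² − 19.9²) − 1040·9.8·(−7.73) = 543000 + (-204000) − (-78800) = 418000 Pa.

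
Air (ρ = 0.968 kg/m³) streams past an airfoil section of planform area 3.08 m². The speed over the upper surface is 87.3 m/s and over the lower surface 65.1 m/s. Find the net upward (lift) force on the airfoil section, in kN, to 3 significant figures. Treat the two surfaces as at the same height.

F = 5.04 kN

With equal heights on the two surfaces, Bernoulli gives P_lower − P_upper = ½ρ(v_upper² − v_lower²).
ΔP = ½·0.968·(87.3² − 65.1²) = 1640 Pa.
Lift = ΔP · A = 1640 × 3.08 = 5040 N.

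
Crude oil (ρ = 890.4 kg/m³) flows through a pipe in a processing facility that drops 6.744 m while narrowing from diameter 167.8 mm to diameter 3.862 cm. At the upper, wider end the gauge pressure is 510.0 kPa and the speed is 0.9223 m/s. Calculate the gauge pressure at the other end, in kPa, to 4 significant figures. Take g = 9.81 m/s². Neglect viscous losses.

434.3 kPa

The volume flow rate is constant, so v₂ = (A₁/A₂)v₁ = (221.1/11.71)·0.9223 = 17.41 m/s.
Bernoulli: P₁ + ½ρv₁² + ρg h₁ = P₂ + ½ρv₂² + ρg h₂, so P₂ = P₁ + ½ρ(v₁² − v₂²) − ρg(h₂ − h₁).
P₂ = 510000 + ½·890.4·(0.9223² − 17.41²) − 890.4·9.81·(−6.744) = 510000 + (-134600) − (-58910) = 434300 Pa.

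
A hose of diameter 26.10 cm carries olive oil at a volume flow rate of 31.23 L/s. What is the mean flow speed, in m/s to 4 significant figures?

Q = 31.23 L/s = 0.03123 m³/s.
v = Q/A = 0.03123 / 0.05350 = 0.5837 m/s.

v ≈ 0.5837 m/s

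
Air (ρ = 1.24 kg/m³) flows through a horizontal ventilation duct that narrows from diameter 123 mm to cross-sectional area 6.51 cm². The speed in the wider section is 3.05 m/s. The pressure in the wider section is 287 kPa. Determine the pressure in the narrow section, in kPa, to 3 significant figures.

The volume flow rate is constant, so v₂ = (A₁/A₂)v₁ = (119/6.51)·3.05 = 55.7 m/s.
Along the horizontal streamline, P + ½ρv² is constant.
P₂ = P₁ − ½ρ(v₂² − v₁²) = 287000 − ½·1.24·(55.7² − 3.05²) = 287000 − 1920 = 285000 Pa.

P₂ ≈ 285 kPa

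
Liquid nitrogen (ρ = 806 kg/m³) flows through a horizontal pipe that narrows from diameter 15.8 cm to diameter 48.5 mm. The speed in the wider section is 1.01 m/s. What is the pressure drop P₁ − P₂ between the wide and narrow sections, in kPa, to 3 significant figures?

ΔP ≈ 45.9 kPa

The volume flow rate is constant, so v₂ = (A₁/A₂)v₁ = (196/18.5)·1.01 = 10.7 m/s.
Along the horizontal streamline, P + ½ρv² is constant.
P₁ − P₂ = ½·806·(10.7² − 1.01²) = ½·806·114 = 45900 Pa.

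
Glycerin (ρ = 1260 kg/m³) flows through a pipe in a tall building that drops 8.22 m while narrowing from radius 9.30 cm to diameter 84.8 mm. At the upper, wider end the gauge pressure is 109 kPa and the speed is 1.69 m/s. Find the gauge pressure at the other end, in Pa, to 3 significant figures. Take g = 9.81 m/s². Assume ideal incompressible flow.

Continuity gives A₁v₁ = A₂v₂, so v₂ = (272 cm²)/(56.5 cm²) × 1.69 m/s = 8.13 m/s.
Applying Bernoulli between the two ends and solving for P₂: P₂ = P₁ + ½ρ(v₁² − v₂²) − ρgΔh.
P₂ = 109000 + ½·1260·(1.69² − 8.13²) − 1260·9.81·(−8.22) = 109000 + (-39800) − (-102000) = 171000 Pa.

P₂ = 171000 Pa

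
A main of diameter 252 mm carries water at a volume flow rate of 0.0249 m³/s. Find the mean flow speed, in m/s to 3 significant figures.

v = 0.499 m/s

Q = 0.0249 m³/s = 0.0249 m³/s.
v = Q/A = 0.0249 / 0.0499 = 0.499 m/s.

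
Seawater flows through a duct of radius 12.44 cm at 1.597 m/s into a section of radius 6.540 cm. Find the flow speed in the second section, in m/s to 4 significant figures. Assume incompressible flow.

v₂ = 5.778 m/s

Mass conservation (A₁v₁ = A₂v₂) gives v₂ = 1.597 × 486.2/134.4 = 5.778 m/s.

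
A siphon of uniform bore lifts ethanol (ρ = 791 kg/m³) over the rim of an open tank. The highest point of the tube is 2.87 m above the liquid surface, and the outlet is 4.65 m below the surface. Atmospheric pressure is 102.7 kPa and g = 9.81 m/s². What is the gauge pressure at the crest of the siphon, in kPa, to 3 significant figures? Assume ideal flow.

The outlet speed comes from Torricelli: v = √(2g·4.65) = 9.55 m/s.
With constant cross-section the crest speed equals v; applying Bernoulli from the surface up to the crest, P_top = P_atm − ½ρv² − ρg·h_top.
P_top = 102700 − ½·791·9.55² − 791·9.81·2.87 = 44300 Pa. So P_gauge = P_top − P_atm = -58400 Pa.

-58.4 kPa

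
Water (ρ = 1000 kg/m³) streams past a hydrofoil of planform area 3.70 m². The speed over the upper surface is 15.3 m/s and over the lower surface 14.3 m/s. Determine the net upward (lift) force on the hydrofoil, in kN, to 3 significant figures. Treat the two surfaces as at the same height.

F = 54.8 kN

The faster flow above has the lower pressure; Bernoulli (same height) gives ΔP = ½ρ(v_up² − v_low²).
ΔP = ½·1000·(15.3² − 14.3²) = 14800 Pa.
Lift = ΔP · A = 14800 × 3.70 = 54800 N.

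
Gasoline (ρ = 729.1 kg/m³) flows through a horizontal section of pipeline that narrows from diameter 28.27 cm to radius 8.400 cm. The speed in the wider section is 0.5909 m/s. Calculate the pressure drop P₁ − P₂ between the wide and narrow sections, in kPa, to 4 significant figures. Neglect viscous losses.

By continuity, v₂ = v₁·A₁/A₂ = 0.5909·(627.7/221.7) = 1.673 m/s.
Along the horizontal streamline, P + ½ρv² is constant.
P₁ − P₂ = ½·729.1·(1.673² − 0.5909²) = ½·729.1·2.450 = 893.3 Pa.

ΔP ≈ 0.8933 kPa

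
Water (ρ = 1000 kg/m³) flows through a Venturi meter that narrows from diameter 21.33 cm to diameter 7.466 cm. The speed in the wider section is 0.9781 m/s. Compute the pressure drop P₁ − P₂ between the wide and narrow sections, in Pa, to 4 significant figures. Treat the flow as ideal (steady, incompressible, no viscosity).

By continuity, v₂ = v₁·A₁/A₂ = 0.9781·(357.3/43.78) = 7.983 m/s.
Along the horizontal streamline, P + ½ρv² is constant.
P₁ − P₂ = ½·1000·(7.983² − 0.9781²) = ½·1000·62.78 = 31390 Pa.

ΔP = 31390 Pa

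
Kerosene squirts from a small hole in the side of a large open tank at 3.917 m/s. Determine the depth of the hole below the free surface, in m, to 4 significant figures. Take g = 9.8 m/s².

h ≈ 0.7828 m

Torricelli: v = √(2gh), so h = v²/(2g).
h = 3.917²/(2·9.8) = 15.34/19.60 = 0.7828 m.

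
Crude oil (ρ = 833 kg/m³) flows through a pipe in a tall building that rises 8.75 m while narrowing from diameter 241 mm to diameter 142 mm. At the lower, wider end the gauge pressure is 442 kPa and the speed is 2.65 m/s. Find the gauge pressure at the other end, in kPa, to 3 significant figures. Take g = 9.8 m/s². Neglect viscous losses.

The volume flow rate is constant, so v₂ = (A₁/A₂)v₁ = (456/158)·2.65 = 7.63 m/s.
Applying Bernoulli between the two ends and solving for P₂: P₂ = P₁ + ½ρ(v₁² − v₂²) − ρgΔh.
P₂ = 442000 + ½·833·(2.65² − 7.63²) − 833·9.8·(+8.75) = 442000 + (-21300) − (71400) = 349000 Pa.

P₂ ≈ 349 kPa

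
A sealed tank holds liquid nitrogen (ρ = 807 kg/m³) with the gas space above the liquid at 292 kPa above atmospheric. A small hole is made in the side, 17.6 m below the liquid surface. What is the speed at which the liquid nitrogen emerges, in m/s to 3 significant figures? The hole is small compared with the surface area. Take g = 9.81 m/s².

32.7 m/s

Take point 1 at the surface (v₁ ≈ 0) and point 2 at the hole (at atmospheric pressure). Bernoulli: P₁ + ρg h = P_atm + ½ρv₂².
With P₁ − P_atm = 292000 Pa, v₂ = √(2gh + 2ΔP/ρ) = √(2·9.81·17.6 + 2·292000/807) = 32.7 m/s.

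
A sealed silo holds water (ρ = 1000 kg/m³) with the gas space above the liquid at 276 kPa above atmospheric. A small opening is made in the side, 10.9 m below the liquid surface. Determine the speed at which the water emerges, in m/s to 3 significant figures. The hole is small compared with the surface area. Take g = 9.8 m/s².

Take point 1 at the surface (v₁ ≈ 0) and point 2 at the hole (at atmospheric pressure). Bernoulli: P₁ + ρg h = P_atm + ½ρv₂².
With P₁ − P_atm = 276000 Pa, v₂ = √(2gh + 2ΔP/ρ) = √(2·9.8·10.9 + 2·276000/1000) = 27.7 m/s.

27.7 m/s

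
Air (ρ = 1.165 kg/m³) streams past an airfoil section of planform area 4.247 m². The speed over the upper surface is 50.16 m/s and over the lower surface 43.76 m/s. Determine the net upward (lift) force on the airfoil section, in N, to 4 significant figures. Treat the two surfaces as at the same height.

F = 1487 N

The faster flow above has the lower pressure; Bernoulli (same height) gives ΔP = ½ρ(v_up² − v_low²).
ΔP = ½·1.165·(50.16² − 43.76²) = 350.1 Pa.
Lift = ΔP · A = 350.1 × 4.247 = 1487 N.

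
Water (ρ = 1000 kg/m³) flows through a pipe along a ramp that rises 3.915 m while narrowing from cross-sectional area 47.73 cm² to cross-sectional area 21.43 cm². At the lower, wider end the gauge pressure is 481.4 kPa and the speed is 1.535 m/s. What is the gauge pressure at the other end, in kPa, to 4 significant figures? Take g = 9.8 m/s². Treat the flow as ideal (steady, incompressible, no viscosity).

The volume flow rate is constant, so v₂ = (A₁/A₂)v₁ = (47.73/21.43)·1.535 = 3.419 m/s.
Bernoulli: P₁ + ½ρv₁² + ρg h₁ = P₂ + ½ρv₂² + ρg h₂, so P₂ = P₁ + ½ρ(v₁² − v₂²) − ρg(h₂ − h₁).
P₂ = 481400 + ½·1000·(1.535² − 3.419²) − 1000·9.8·(+3.915) = 481400 + (-4666) − (38370) = 438400 Pa.

438.4 kPa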